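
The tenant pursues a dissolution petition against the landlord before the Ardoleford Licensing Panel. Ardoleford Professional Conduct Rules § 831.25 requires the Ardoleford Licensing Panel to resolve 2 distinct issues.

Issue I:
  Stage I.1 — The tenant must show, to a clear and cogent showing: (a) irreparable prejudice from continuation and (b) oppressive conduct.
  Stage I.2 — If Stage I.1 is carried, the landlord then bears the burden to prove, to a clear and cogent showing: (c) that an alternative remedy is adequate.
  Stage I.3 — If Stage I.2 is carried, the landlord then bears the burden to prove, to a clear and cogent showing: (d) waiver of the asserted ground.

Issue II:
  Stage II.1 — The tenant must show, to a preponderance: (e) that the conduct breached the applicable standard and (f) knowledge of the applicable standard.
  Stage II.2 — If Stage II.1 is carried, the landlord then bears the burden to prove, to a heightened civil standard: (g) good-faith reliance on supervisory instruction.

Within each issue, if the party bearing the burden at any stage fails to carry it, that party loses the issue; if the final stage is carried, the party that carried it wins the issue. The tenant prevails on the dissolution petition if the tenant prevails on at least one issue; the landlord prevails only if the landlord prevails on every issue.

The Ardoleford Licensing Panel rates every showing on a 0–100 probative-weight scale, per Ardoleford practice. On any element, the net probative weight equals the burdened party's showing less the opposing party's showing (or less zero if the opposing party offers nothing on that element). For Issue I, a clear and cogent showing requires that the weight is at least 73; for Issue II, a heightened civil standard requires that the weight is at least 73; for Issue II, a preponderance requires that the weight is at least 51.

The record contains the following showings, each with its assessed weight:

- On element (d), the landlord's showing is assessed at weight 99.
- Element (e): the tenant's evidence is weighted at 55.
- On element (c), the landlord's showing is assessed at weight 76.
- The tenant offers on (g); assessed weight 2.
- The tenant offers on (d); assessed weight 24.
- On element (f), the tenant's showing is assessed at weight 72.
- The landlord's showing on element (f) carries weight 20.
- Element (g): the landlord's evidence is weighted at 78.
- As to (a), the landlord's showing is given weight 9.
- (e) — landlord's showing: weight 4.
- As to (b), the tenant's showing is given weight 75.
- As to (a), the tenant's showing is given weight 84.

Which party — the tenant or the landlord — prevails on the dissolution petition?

landlord

— Issue I —
At Stage I.1 the tenant must meet a clear and cogent showing (weight is at least 73): on (a) the weight is 84 less the opposing 9 gives net 75, which does reach 73, so (a) meets the standard; on (b) the weight is 75, which does reach 73, so (b) meets the standard.
  All elements met. The burden passes to the landlord.
At Stage I.2 the landlord must meet a clear and cogent showing (weight is at least 73): on (c) the weight is 76, ≥ 73, so (c) meets the standard.
  All elements met. The landlord retains the burden for Stage I.3.
At Stage I.3 the landlord must meet a clear and cogent showing (weight is at least 73): on (d) the weight is 99 less the opposing 24 gives net 75, which does reach 73, so (d) meets the standard.
  The landlord carries the last stage.
Every stage carried; the landlord prevails on this issue.
— Issue II —
Stage II.1 (tenant, a preponderance, weight is at least 51): (e) net 55−4=51 ≥ 51 — meets; (f) net 72−20=52 ≥ 51 — meets.
  Stage II.1 carried; the burden shifts to the landlord.
Stage II.2 (landlord, a heightened civil standard, weight is at least 73): (g) net 78−2=76 ≥ 73 — meets.
  All elements met at the final stage.
All stages carried — the landlord prevails on this issue.
Per-issue: Issue I → landlord; Issue II → landlord. The tenant must prevail on at least one issue; overall, the landlord prevails.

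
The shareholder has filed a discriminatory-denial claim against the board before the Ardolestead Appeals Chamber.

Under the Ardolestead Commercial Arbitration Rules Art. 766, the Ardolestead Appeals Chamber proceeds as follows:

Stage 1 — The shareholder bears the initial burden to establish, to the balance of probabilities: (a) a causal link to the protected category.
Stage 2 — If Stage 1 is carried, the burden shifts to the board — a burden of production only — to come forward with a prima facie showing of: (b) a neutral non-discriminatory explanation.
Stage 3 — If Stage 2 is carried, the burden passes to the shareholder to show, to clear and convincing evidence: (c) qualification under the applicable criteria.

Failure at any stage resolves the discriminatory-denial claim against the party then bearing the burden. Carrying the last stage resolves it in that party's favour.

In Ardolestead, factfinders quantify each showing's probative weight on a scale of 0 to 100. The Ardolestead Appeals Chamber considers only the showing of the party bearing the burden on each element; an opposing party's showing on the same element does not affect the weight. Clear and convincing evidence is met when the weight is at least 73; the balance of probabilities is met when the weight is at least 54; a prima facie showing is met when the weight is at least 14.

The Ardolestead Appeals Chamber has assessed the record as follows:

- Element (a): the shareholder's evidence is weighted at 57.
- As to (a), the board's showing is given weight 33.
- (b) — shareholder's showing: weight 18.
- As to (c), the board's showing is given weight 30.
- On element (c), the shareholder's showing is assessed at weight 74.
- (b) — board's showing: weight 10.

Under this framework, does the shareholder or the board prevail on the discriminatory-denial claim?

shareholder

Stage 1 — burden on shareholder; standard: the balance of probabilities (weight is at least 54).
    (a): 57 (board's 33 disregarded) ≥ 54 [met]
  Stage 1 is satisfied; the onus moves to the board.
Stage 2 — burden on board; standard: a prima facie showing (weight is at least 14).
    (b): 10 (shareholder's 18 disregarded) < 14 [not met]
  Not every element is met, so the board fails to carry Stage 2.
The shareholder prevails.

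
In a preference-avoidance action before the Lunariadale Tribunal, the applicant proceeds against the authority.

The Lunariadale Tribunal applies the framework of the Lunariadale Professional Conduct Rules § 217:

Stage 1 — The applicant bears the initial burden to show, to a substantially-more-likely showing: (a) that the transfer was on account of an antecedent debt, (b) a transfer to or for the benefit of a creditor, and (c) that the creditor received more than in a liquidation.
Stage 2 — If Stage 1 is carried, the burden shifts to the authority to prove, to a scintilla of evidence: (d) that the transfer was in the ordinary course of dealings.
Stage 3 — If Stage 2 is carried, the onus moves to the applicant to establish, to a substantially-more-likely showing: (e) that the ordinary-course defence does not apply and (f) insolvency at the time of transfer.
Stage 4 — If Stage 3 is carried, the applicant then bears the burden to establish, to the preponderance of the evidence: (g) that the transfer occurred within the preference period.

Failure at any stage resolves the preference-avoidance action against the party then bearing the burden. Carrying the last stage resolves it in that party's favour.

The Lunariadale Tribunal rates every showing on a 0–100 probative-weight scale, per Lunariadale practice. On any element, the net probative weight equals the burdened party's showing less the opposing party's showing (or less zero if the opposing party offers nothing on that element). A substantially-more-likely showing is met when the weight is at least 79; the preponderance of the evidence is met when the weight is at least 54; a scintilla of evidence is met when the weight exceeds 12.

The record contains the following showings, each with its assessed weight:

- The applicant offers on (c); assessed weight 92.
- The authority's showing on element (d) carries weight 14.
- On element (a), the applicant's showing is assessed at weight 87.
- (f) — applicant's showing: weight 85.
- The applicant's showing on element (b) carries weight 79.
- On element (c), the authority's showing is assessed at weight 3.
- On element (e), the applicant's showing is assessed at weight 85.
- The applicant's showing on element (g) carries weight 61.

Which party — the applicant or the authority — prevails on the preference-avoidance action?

Stage 1 — burden on applicant; standard: a substantially-more-likely showing (weight is at least 79).
    (a): 87 ≥ 79 [met]
    (b): 79 ≥ 79 [met]
    (c): 92 − 3 = 89 ≥ 79 [met]
  All elements met. The burden passes to the authority.
Stage 2 — burden on authority; standard: a scintilla of evidence (weight exceeds 12).
    (d): 14 > 12 [met]
  Stage 2 is satisfied; the onus moves to the applicant.
Stage 3 — burden on applicant; standard: a substantially-more-likely showing (weight is at least 79).
    (e): 85 ≥ 79 [met]
    (f): 85 ≥ 79 [met]
  All elements met. The applicant retains the burden for Stage 4.
Stage 4 — burden on applicant; standard: the preponderance of the evidence (weight is at least 54).
    (g): 61 ≥ 54 [met]
  Stage 4 carried; the final stage is satisfied.
Every stage carried; the applicant prevails.

applicant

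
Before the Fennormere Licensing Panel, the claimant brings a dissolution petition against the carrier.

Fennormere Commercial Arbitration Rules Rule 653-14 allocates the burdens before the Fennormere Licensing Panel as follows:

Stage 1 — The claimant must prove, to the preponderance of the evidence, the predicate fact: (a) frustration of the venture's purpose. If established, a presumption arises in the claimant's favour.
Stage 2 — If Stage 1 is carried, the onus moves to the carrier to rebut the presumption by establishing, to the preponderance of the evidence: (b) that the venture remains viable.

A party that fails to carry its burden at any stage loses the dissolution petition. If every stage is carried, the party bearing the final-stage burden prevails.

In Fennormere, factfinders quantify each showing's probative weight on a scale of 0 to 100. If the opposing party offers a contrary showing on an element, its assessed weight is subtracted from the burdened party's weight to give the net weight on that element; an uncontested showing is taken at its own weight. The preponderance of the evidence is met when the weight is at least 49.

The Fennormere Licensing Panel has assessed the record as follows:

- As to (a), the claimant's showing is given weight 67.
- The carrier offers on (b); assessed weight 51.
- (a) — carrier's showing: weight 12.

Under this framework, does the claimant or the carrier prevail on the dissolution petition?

Stage 1 — burden on claimant; standard: the preponderance of the evidence (weight is at least 49).
    (a): 67 − 12 = 55 ≥ 49 [met]
  Stage 1 is satisfied; the onus moves to the carrier.
Stage 2 — burden on carrier; standard: the preponderance of the evidence (weight is at least 49).
    (b): 51 ≥ 49 [met]
  All elements met at the final stage.
All stages carried — the carrier prevails.

carrier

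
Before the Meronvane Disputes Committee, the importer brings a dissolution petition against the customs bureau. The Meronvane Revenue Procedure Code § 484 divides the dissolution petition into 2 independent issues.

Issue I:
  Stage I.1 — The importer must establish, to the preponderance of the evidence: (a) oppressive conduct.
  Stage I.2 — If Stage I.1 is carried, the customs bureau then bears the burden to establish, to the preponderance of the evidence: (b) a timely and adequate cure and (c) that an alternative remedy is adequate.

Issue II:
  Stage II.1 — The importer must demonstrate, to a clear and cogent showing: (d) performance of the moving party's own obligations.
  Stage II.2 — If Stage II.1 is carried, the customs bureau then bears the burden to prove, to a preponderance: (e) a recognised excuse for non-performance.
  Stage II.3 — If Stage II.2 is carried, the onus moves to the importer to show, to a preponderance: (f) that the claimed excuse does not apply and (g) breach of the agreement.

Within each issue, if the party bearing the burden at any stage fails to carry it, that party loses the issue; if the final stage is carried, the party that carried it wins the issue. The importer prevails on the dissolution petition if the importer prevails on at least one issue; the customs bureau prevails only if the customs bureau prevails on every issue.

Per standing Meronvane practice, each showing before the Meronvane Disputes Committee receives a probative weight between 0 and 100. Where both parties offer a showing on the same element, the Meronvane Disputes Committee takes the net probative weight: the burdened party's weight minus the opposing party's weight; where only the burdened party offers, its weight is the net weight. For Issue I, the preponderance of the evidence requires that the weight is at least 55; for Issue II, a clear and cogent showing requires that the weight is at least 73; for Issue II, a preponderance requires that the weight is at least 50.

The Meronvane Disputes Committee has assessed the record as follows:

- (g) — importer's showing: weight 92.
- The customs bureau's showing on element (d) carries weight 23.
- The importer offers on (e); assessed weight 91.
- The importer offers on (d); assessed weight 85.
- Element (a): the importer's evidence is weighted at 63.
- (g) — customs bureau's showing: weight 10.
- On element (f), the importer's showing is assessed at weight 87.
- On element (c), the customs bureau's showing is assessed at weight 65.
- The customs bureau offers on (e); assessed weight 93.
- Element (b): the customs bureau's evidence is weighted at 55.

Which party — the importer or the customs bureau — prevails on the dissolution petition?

customs bureau

— Issue I —
Stage I.1 (importer, the preponderance of the evidence, weight is at least 55): (a) 63 ≥ 55 — meets.
  Stage I.1 carried; the burden shifts to the customs bureau.
Stage I.2 (customs bureau, the preponderance of the evidence, weight is at least 55): (b) 55 ≥ 55 — meets; (c) 65 ≥ 55 — meets.
  All elements met at the final stage.
All stages carried — the customs bureau prevails on this issue.
— Issue II —
At Stage II.1 the importer must meet a clear and cogent showing (weight is at least 73): on (d) the weight is 85 less the opposing 23 gives net 62, which does not reach 73, so (d) does not meet the standard.
  Stage II.1 not carried; the importer fails its burden.
The analysis ends at Stage II.1; the customs bureau prevails on this issue.
Per-issue: Issue I → customs bureau; Issue II → customs bureau. The importer must prevail on at least one issue; overall, the customs bureau prevails.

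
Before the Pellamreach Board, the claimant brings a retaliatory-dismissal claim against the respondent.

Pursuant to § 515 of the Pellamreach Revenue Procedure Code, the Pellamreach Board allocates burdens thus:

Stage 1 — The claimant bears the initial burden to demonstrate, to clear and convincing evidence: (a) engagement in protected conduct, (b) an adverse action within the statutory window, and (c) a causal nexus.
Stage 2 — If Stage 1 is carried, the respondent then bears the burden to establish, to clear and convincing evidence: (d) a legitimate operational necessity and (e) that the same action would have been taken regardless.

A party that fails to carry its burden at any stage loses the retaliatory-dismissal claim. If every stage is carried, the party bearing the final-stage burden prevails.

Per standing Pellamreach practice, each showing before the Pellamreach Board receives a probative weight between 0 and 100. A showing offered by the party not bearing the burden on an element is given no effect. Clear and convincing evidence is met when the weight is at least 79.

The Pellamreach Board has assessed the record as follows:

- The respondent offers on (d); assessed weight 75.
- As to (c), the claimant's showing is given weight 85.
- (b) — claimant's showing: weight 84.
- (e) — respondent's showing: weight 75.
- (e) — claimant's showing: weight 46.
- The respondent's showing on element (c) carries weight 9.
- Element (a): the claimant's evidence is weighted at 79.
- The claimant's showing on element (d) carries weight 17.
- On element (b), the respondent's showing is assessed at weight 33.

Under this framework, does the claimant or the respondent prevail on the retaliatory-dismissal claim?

Stage 1 (claimant, clear and convincing evidence, weight is at least 79): (a) 79 ≥ 79 — meets; (b) 84 (respondent's 33 disregarded) ≥ 79 — meets; (c) 85 (respondent's 9 disregarded) ≥ 79 — meets.
  The claimant carries Stage 1; the respondent now bears the burden.
Stage 2 (respondent, clear and convincing evidence, weight is at least 79): (d) 75 (claimant's 17 disregarded) < 79 — fails; (e) 75 (claimant's 46 disregarded) < 79 — fails.
  The respondent does not carry Stage 2.
So the claimant prevails.

claimant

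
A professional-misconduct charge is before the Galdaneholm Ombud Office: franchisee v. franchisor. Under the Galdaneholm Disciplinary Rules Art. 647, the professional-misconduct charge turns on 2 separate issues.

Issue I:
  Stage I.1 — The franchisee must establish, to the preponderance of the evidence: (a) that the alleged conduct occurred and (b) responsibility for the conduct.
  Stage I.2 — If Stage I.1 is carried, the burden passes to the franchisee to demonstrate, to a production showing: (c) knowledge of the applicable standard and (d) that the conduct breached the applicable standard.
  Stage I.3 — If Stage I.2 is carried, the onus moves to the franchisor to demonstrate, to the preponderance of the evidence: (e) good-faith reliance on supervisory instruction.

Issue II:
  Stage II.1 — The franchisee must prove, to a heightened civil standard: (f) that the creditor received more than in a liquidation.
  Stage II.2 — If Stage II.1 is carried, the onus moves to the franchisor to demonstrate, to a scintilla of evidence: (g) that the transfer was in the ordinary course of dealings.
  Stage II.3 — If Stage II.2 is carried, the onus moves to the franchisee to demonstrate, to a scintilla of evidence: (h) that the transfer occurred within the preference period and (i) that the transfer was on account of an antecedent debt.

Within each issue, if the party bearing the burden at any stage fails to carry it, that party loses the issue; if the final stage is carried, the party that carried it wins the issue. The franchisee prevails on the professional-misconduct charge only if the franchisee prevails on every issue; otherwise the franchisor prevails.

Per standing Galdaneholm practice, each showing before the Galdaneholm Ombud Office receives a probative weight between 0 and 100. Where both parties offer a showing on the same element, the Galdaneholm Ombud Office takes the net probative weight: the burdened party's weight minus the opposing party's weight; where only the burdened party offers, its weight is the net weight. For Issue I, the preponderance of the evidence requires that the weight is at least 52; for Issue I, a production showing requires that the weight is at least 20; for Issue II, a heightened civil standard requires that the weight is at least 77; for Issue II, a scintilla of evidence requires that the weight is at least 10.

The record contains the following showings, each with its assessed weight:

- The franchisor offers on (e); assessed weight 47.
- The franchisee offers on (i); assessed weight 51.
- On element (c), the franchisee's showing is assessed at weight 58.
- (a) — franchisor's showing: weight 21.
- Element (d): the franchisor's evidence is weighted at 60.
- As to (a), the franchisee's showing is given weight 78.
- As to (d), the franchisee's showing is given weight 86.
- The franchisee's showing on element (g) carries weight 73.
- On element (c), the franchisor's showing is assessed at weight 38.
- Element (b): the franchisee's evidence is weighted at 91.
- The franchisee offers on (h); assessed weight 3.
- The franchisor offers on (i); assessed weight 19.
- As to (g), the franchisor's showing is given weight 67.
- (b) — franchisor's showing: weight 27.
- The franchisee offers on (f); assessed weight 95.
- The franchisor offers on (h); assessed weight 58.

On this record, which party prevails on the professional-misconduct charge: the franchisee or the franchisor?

— Issue I —
Stage I.1 (franchisee, the preponderance of the evidence, weight is at least 52): (a) net 78−21=57 ≥ 52 — meets; (b) net 91−27=64 ≥ 52 — meets.
  All elements met. The franchisee retains the burden for Stage I.2.
Stage I.2 (franchisee, a production showing, weight is at least 20): (c) net 58−38=20 ≥ 20 — meets; (d) net 86−60=26 ≥ 20 — meets.
  Stage I.2 is satisfied; the onus moves to the franchisor.
Stage I.3 (franchisor, the preponderance of the evidence, weight is at least 52): (e) 47 < 52 — fails.
  The franchisor does not carry Stage I.3.
The analysis ends at Stage I.3; the franchisee prevails on this issue.
— Issue II —
At Stage II.1 the franchisee must meet a heightened civil standard (weight is at least 77): on (f) the weight is 95, which does reach 77, so (f) meets the standard.
  Stage II.1 carried; the burden shifts to the franchisor.
At Stage II.2 the franchisor must meet a scintilla of evidence (weight is at least 10): on (g) the weight is 67 less the opposing 73 gives net -6, which does not reach 10, so (g) does not meet the standard.
  The franchisor does not carry Stage II.2.
So the franchisee prevails on this issue.
Per-issue: Issue I → franchisee; Issue II → franchisee. The franchisee must prevail on every issue; overall, the franchisee prevails.

franchisee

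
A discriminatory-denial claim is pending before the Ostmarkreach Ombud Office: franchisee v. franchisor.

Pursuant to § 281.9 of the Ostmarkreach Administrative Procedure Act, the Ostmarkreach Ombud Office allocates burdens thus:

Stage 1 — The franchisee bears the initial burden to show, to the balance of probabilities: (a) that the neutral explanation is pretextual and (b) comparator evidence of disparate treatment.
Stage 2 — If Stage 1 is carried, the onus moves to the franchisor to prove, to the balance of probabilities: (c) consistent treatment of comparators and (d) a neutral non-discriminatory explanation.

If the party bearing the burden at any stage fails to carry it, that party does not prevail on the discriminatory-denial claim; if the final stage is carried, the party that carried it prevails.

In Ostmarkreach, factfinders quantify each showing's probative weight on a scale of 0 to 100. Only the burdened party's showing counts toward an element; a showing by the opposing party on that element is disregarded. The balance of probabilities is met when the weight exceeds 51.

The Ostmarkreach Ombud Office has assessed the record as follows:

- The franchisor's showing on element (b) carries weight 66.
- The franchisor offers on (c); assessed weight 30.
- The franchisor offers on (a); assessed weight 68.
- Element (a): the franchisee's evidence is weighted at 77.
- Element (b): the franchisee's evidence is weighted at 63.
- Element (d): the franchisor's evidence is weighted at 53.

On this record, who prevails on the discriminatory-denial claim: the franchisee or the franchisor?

franchisee

Stage 1 — burden on franchisee; standard: the balance of probabilities (weight exceeds 51).
    (a): 77 (franchisor's 68 disregarded) > 51 [met]
    (b): 63 (franchisor's 66 disregarded) > 51 [met]
  Stage 1 is satisfied; the onus moves to the franchisor.
Stage 2 — burden on franchisor; standard: the balance of probabilities (weight exceeds 51).
    (c): 30 ≤ 51 [not met]
    (d): 53 > 51 [met]
  Not every element is met, so the franchisor fails to carry Stage 2.
The analysis ends at Stage 2; the franchisee prevails.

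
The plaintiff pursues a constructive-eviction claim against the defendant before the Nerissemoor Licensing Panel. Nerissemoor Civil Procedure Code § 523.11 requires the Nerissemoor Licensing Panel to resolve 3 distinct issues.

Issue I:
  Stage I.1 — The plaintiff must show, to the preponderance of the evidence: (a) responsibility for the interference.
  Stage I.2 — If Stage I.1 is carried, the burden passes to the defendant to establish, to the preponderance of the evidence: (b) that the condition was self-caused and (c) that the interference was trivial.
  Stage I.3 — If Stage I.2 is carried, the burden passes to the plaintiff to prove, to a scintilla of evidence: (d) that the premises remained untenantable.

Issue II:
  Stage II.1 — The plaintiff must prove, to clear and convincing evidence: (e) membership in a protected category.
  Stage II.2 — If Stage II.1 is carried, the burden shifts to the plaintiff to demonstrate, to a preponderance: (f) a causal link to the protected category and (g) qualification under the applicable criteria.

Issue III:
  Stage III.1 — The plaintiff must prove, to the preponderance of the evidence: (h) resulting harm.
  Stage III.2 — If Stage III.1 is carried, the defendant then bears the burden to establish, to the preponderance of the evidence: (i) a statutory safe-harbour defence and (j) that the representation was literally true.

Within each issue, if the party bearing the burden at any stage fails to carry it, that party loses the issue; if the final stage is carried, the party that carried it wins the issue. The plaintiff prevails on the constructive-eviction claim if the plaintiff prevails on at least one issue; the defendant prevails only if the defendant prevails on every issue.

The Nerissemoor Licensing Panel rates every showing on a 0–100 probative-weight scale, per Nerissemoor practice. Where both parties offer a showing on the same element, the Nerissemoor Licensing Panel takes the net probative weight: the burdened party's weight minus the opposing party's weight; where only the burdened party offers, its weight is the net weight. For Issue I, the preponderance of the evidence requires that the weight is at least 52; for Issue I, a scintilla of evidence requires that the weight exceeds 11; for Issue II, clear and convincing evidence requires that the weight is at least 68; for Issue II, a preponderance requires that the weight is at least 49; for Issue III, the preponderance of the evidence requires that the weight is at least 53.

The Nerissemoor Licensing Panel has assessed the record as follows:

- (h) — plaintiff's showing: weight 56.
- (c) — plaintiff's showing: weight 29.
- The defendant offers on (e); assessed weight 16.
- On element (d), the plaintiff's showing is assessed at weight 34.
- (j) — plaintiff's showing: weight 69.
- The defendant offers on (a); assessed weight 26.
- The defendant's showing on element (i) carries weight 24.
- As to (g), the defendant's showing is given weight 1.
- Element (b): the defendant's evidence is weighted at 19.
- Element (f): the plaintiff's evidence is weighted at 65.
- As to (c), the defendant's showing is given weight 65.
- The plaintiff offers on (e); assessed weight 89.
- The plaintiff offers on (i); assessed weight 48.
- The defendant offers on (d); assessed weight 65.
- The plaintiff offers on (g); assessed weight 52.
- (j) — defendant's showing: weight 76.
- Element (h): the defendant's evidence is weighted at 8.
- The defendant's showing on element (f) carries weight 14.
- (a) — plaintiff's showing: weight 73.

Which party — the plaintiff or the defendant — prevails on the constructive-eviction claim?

plaintiff

— Issue I —
Stage I.1 — burden on plaintiff; standard: the preponderance of the evidence (weight is at least 52).
    (a): 73 − 26 = 47 < 52 [not met]
  Not every element is met, so the plaintiff fails to carry Stage I.1.
So the defendant prevails on this issue.
— Issue II —
Stage II.1 (plaintiff, clear and convincing evidence, weight is at least 68): (e) net 89−16=73 ≥ 68 — meets.
  Stage II.1 carried; the burden remains with the plaintiff.
Stage II.2 (plaintiff, a preponderance, weight is at least 49): (f) net 65−14=51 ≥ 49 — meets; (g) net 52−1=51 ≥ 49 — meets.
  All elements met at the final stage.
With every stage satisfied, the plaintiff prevails on this issue.
— Issue III —
At Stage III.1 the plaintiff must meet the preponderance of the evidence (weight is at least 53): on (h) the weight is 56 less the opposing 8 gives net 48, which does not reach 53, so (h) does not meet the standard.
  Stage III.1 not carried; the plaintiff fails its burden.
So the defendant prevails on this issue.
Per-issue: Issue I → defendant; Issue II → plaintiff; Issue III → defendant. The plaintiff must prevail on at least one issue; overall, the plaintiff prevails.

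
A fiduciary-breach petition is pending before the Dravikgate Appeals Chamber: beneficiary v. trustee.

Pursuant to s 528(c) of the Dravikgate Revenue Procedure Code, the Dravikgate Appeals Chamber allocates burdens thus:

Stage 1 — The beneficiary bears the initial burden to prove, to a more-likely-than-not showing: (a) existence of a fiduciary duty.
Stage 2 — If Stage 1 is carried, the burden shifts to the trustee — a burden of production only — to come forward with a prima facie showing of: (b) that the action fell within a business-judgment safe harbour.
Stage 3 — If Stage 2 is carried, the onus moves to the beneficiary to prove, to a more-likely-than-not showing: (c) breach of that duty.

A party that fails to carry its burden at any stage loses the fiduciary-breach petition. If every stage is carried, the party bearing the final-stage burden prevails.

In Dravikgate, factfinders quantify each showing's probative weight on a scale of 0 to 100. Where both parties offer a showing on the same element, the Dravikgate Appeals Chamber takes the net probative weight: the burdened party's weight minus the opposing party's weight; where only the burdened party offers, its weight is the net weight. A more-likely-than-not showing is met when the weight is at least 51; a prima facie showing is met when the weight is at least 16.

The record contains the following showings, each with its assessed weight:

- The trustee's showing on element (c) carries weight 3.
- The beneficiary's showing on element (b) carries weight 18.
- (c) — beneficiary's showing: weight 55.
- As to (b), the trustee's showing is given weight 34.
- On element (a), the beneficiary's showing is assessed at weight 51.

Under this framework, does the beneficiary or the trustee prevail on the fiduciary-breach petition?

beneficiary

Stage 1 — burden on beneficiary; standard: a more-likely-than-not showing (weight is at least 51).
    (a): 51 ≥ 51 [met]
  All elements met. The burden passes to the trustee.
Stage 2 — burden on trustee; standard: a prima facie showing (weight is at least 16).
    (b): 34 − 18 = 16 ≥ 16 [met]
  The trustee carries Stage 2; the beneficiary now bears the burden.
Stage 3 — burden on beneficiary; standard: a more-likely-than-not showing (weight is at least 51).
    (c): 55 − 3 = 52 ≥ 51 [met]
  Stage 3 carried; the final stage is satisfied.
Every stage carried; the beneficiary prevails.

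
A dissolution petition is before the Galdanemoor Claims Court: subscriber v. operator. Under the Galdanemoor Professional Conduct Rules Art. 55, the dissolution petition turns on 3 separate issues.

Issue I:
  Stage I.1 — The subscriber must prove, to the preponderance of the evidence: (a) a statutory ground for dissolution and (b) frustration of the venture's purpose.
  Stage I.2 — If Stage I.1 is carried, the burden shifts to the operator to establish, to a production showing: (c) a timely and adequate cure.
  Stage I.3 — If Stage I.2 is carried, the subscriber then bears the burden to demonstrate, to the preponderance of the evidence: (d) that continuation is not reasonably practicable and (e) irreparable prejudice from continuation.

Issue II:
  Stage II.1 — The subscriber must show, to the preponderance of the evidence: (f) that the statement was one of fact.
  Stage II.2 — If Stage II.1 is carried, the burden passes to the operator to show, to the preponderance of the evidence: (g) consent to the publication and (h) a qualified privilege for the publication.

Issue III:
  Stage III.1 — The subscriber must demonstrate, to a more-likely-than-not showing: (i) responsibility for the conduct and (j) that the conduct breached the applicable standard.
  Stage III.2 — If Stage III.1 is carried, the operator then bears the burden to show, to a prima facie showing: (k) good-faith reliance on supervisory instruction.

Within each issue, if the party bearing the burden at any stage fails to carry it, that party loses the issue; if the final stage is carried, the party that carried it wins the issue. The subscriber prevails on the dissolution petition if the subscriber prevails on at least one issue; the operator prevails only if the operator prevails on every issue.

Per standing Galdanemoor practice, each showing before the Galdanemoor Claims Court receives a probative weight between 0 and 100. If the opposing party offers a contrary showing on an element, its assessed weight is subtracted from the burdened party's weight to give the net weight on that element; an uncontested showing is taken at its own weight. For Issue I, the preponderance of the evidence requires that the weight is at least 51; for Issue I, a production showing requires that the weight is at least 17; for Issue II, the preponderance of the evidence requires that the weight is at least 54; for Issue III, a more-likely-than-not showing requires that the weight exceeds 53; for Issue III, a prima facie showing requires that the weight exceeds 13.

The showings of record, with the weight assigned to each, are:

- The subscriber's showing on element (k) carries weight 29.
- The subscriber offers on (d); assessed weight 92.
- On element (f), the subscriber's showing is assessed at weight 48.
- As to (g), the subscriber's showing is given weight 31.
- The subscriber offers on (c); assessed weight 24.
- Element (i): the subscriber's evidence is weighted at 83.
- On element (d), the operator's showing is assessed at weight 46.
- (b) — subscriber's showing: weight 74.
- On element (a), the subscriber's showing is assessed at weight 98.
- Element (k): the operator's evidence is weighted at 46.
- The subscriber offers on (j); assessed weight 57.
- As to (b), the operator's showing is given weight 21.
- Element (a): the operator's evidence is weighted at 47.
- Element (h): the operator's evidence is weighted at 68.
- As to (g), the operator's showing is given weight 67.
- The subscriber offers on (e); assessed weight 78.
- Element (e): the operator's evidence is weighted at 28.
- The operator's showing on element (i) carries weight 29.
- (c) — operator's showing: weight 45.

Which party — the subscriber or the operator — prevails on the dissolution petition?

operator

— Issue I —
At Stage I.1 the subscriber must meet the preponderance of the evidence (weight is at least 51): on (a) the weight is 98 less the opposing 47 gives net 51, ≥ 51, so (a) meets the standard; on (b) the weight is 74 less the opposing 21 gives net 53, ≥ 51, so (b) meets the standard.
  Stage I.1 carried; the burden shifts to the operator.
At Stage I.2 the operator must meet a production showing (weight is at least 17): on (c) the weight is 45 less the opposing 24 gives net 21, ≥ 17, so (c) meets the standard.
  Stage I.2 carried; the burden shifts to the subscriber.
At Stage I.3 the subscriber must meet the preponderance of the evidence (weight is at least 51): on (d) the weight is 92 less the opposing 46 gives net 46, < 51, so (d) does not meet the standard; on (e) the weight is 78 less the opposing 28 gives net 50, which does not reach 51, so (e) does not meet the standard.
  Not every element is met, so the subscriber fails to carry Stage I.3.
So the operator prevails on this issue.
— Issue II —
Stage II.1 — burden on subscriber; standard: the preponderance of the evidence (weight is at least 54).
    (f): 48 < 54 [not met]
  The subscriber does not carry Stage II.1.
The analysis ends at Stage II.1; the operator prevails on this issue.
— Issue III —
Stage III.1 (subscriber, a more-likely-than-not showing, weight exceeds 53): (i) net 83−29=54 > 53 — meets; (j) 57 > 53 — meets.
  The subscriber carries Stage III.1; the operator now bears the burden.
Stage III.2 (operator, a prima facie showing, weight exceeds 13): (k) net 46−29=17 > 13 — meets.
  Stage III.2 carried; the final stage is satisfied.
Every stage carried; the operator prevails on this issue.
Per-issue: Issue I → operator; Issue II → operator; Issue III → operator. The subscriber must prevail on at least one issue; overall, the operator prevails.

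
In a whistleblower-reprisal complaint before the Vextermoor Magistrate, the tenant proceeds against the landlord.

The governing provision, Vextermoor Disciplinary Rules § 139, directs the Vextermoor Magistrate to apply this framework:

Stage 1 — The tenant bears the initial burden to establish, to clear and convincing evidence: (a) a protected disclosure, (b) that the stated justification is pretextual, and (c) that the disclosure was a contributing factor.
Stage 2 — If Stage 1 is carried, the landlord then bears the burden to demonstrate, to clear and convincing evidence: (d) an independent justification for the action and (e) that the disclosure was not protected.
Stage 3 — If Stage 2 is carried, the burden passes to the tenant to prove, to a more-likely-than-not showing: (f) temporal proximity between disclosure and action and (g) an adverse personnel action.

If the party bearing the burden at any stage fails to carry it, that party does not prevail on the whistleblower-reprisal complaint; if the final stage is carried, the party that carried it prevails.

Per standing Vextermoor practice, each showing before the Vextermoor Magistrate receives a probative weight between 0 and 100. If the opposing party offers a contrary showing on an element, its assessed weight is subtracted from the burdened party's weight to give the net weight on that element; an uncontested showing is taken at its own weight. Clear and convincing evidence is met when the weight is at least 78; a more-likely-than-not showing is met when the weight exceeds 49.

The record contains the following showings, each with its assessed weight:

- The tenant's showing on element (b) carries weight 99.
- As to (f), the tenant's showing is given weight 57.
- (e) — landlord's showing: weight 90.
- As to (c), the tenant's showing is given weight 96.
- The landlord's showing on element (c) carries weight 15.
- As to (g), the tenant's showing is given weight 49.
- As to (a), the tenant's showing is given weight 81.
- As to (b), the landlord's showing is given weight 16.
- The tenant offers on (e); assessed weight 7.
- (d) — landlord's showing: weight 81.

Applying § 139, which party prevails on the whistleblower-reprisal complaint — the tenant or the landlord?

landlord

At Stage 1 the tenant must meet clear and convincing evidence (weight is at least 78): on (a) the weight is 81, which does reach 78, so (a) meets the standard; on (b) the weight is 99 less the opposing 16 gives net 83, which does reach 78, so (b) meets the standard; on (c) the weight is 96 less the opposing 15 gives net 81, ≥ 78, so (c) meets the standard.
  All elements met. The burden passes to the landlord.
At Stage 2 the landlord must meet clear and convincing evidence (weight is at least 78): on (d) the weight is 81, which does reach 78, so (d) meets the standard; on (e) the weight is 90 less the opposing 7 gives net 83, ≥ 78, so (e) meets the standard.
  All elements met. The burden passes to the tenant.
At Stage 3 the tenant must meet a more-likely-than-not showing (weight exceeds 49): on (f) the weight is 57, > 49, so (f) meets the standard; on (g) the weight is 49, which does not exceed 49, so (g) does not meet the standard.
  Stage 3 not carried; the tenant fails its burden.
The analysis ends at Stage 3; the landlord prevails.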